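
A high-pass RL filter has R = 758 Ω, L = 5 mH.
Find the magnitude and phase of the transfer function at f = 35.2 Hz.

Step 1 — Angular frequency: ω = 2π·35.2 = 221.2 rad/s.
Step 2 — Transfer function: H(jω) = jωL/(R + jωL).
Step 3 — Numerator jωL = j·1.106; denominator R + jωL = 758 + j1.106.
Step 4 — H = 2.128e-06 + j0.001459.
Step 5 — Magnitude: |H| = 0.001459 (-56.7 dB); phase: φ = 89.9°.

|H| = 0.001459 (-56.7 dB), φ = 89.9°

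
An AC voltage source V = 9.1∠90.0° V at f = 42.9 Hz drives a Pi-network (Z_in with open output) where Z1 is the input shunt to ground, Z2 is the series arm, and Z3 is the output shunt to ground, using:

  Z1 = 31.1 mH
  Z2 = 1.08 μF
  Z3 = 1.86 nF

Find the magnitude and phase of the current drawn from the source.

Step 1 — Angular frequency: ω = 2π·f = 2π·42.9 = 269.5 rad/s.
Step 2 — Component impedances:
  Z1: Z = jωL = j·269.5·0.0311 = 0 + j8.383 Ω
  Z2: Z = 1/(jωC) = -j/(ω·C) = 0 - j3435 Ω
  Z3: Z = 1/(jωC) = -j/(ω·C) = 0 - j1.995e+06 Ω
Step 3 — With open output, the series arm Z2 and the output shunt Z3 appear in series to ground: Z2 + Z3 = 0 - j1.998e+06 Ω.
Step 4 — Parallel with input shunt Z1: Z_in = Z1 || (Z2 + Z3) = 0 + j8.383 Ω = 8.383∠90.0° Ω.
Step 5 — Source phasor: V = 9.1∠90.0° V = 0 + j9.1 V.
Step 6 — Ohm's law: I = V / Z_total = (0 + j9.1) / (0 + j8.383) = 1.086 A.
Step 7 — Convert to polar: |I| = 1.086 A, ∠I = -0.0°.

I = 1.086∠-0.0° A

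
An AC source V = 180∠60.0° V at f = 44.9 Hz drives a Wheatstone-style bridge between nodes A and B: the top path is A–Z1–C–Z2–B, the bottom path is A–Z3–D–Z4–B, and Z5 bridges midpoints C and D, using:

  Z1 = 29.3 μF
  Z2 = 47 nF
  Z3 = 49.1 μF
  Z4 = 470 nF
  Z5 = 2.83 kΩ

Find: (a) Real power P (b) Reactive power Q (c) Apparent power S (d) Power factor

Step 1 — Angular frequency: ω = 2π·f = 2π·44.9 = 282.1 rad/s.
Step 2 — Component impedances:
  Z1: Z = 1/(jωC) = -j/(ω·C) = 0 - j121 Ω
  Z2: Z = 1/(jωC) = -j/(ω·C) = 0 - j7.542e+04 Ω
  Z3: Z = 1/(jωC) = -j/(ω·C) = 0 - j72.19 Ω
  Z4: Z = 1/(jωC) = -j/(ω·C) = 0 - j7542 Ω
  Z5: Z = R = 2830 Ω
Step 3 — Bridge requires nodal analysis (the Z5 bridge couples midpoints C and D, so the two paths cannot be reduced to a simple series/parallel combination). Setting node B to ground and injecting 1 A at node A, the 3-node admittance system at A, C, D solves to V_A = Z_AB = 1.045 - j6917 Ω = 6917∠-90.0° Ω.
Step 4 — Source phasor: V = 180∠60.0° V = 90 + j155.9 V.
Step 5 — Current: I = V / Z = -0.02254 + j0.01302 A = 0.02602∠150.0° A.
Step 6 — Complex power: S = V·I* = 0.0007076 - j4.684 VA.
Step 7 — Real power: P = Re(S) = 0.0007076 W.
Step 8 — Reactive power: Q = Im(S) = -4.684 VAR.
Step 9 — Apparent power: |S| = 4.684 VA.
Step 10 — Power factor: PF = P/|S| = 0.0001511 (leading).

(a) P = 0.0007076 W  (b) Q = -4.684 VAR  (c) S = 4.684 VA  (d) PF = 0.0001511 (leading)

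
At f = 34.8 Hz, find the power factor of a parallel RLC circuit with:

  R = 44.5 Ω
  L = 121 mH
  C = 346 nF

Step 1 — Angular frequency: ω = 2π·f = 2π·34.8 = 218.7 rad/s.
Step 2 — Component impedances:
  R: Z = R = 44.5 Ω
  L: Z = jωL = j·218.7·0.121 = 0 + j26.46 Ω
  C: Z = 1/(jωC) = -j/(ω·C) = 0 - j1.322e+04 Ω
Step 3 — Parallel combination: 1/Z_total = 1/R + 1/L + 1/C; Z_total = 11.66 + j19.57 Ω = 22.78∠59.2° Ω.
Step 4 — Power factor: PF = cos(φ) = Re(Z)/|Z| = 11.656/22.775 = 0.5118.
Step 5 — Type: Im(Z) = 19.57 ⇒ lagging (phase φ = 59.2°).

PF = 0.5118 (lagging, φ = 59.2°)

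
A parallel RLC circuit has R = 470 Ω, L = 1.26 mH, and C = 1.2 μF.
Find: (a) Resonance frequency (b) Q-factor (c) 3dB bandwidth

Step 1 — Resonance: ω₀ = 1/√(LC) = 1/√(0.00126·1.2e-06) = 2.572e+04 rad/s.
Step 2 — f₀ = ω₀/(2π) = 4093 Hz.
Step 3 — Parallel Q: Q = R/(ω₀L) = 470/(2.572e+04·0.00126) = 14.5.
Step 4 — Bandwidth: Δω = ω₀/Q = 1773 rad/s; BW = Δω/(2π) = 282.2 Hz.

(a) f₀ = 4093 Hz  (b) Q = 14.5  (c) BW = 282.2 Hz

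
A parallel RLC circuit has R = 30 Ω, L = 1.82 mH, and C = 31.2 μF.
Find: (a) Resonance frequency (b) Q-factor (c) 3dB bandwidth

Step 1 — Resonance: ω₀ = 1/√(LC) = 1/√(0.00182·3.12e-05) = 4196 rad/s.
Step 2 — f₀ = ω₀/(2π) = 667.9 Hz.
Step 3 — Parallel Q: Q = R/(ω₀L) = 30/(4196·0.00182) = 3.928.
Step 4 — Bandwidth: Δω = ω₀/Q = 1068 rad/s; BW = Δω/(2π) = 170 Hz.

(a) f₀ = 667.9 Hz  (b) Q = 3.928  (c) BW = 170 Hz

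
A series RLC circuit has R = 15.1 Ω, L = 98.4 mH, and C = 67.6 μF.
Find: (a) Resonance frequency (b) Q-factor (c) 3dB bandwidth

Step 1 — Resonance: ω₀ = 1/√(LC) = 1/√(0.0984·6.76e-05) = 387.7 rad/s.
Step 2 — f₀ = ω₀/(2π) = 61.71 Hz.
Step 3 — Series Q: Q = ω₀L/R = 387.7·0.0984/15.1 = 2.527.
Step 4 — Bandwidth: Δω = ω₀/Q = 153.5 rad/s; BW = Δω/(2π) = 24.42 Hz.

(a) f₀ = 61.71 Hz  (b) Q = 2.527  (c) BW = 24.42 Hz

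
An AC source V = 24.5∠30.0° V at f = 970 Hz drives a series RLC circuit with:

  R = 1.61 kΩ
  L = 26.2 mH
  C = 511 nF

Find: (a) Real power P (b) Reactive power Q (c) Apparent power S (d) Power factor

Step 1 — Angular frequency: ω = 2π·f = 2π·970 = 6095 rad/s.
Step 2 — Component impedances:
  R: Z = R = 1610 Ω
  L: Z = jωL = j·6095·0.0262 = 0 + j159.7 Ω
  C: Z = 1/(jωC) = -j/(ω·C) = 0 - j321.1 Ω
Step 3 — Series combination: Z_total = R + L + C = 1610 - j161.4 Ω = 1618∠-5.7° Ω.
Step 4 — Source phasor: V = 24.5∠30.0° V = 21.22 + j12.25 V.
Step 5 — Current: I = V / Z = 0.01229 + j0.008841 A = 0.01514∠35.7° A.
Step 6 — Complex power: S = V·I* = 0.3691 - j0.03701 VA.
Step 7 — Real power: P = Re(S) = 0.3691 W.
Step 8 — Reactive power: Q = Im(S) = -0.03701 VAR.
Step 9 — Apparent power: |S| = 0.371 VA.
Step 10 — Power factor: PF = P/|S| = 0.995 (leading).

(a) P = 0.3691 W  (b) Q = -0.03701 VAR  (c) S = 0.371 VA  (d) PF = 0.995 (leading)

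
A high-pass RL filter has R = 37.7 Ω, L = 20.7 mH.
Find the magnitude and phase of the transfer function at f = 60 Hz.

Step 1 — Angular frequency: ω = 2π·60 = 377 rad/s.
Step 2 — Transfer function: H(jω) = jωL/(R + jωL).
Step 3 — Numerator jωL = j·7.804; denominator R + jωL = 37.7 + j7.804.
Step 4 — H = 0.04109 + j0.1985.
Step 5 — Magnitude: |H| = 0.2027 (-13.9 dB); phase: φ = 78.3°.

|H| = 0.2027 (-13.9 dB), φ = 78.3°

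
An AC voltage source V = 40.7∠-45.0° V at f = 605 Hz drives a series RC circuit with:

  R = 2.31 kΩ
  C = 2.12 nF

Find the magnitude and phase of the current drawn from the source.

Step 1 — Angular frequency: ω = 2π·f = 2π·605 = 3801 rad/s.
Step 2 — Component impedances:
  R: Z = R = 2310 Ω
  C: Z = 1/(jωC) = -j/(ω·C) = 0 - j1.241e+05 Ω
Step 3 — Series combination: Z_total = R + C = 2310 - j1.241e+05 Ω = 1.241e+05∠-88.9° Ω.
Step 4 — Source phasor: V = 40.7∠-45.0° V = 28.78 - j28.78 V.
Step 5 — Ohm's law: I = V / Z_total = (28.78 - j28.78) / (2310 - j1.241e+05) = 0.0002362 + j0.0002275 A.
Step 6 — Convert to polar: |I| = 0.0003279 A, ∠I = 43.9°.

I = 0.0003279∠43.9° A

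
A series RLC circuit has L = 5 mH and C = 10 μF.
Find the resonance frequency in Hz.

Step 1 — Resonance condition Im(Z)=0 gives ω₀ = 1/√(LC).
Step 2 — ω₀ = 1/√(0.005·1e-05) = 4472 rad/s.
Step 3 — f₀ = ω₀/(2π) = 711.8 Hz.

f₀ = 711.8 Hz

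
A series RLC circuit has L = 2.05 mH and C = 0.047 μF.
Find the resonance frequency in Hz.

Step 1 — Resonance condition Im(Z)=0 gives ω₀ = 1/√(LC).
Step 2 — ω₀ = 1/√(0.00205·4.7e-08) = 1.019e+05 rad/s.
Step 3 — f₀ = ω₀/(2π) = 1.621e+04 Hz.

f₀ = 1.621e+04 Hz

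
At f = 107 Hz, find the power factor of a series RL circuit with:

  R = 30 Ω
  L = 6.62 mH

Step 1 — Angular frequency: ω = 2π·f = 2π·107 = 672.3 rad/s.
Step 2 — Component impedances:
  R: Z = R = 30 Ω
  L: Z = jωL = j·672.3·0.00662 = 0 + j4.451 Ω
Step 3 — Series combination: Z_total = R + L = 30 + j4.451 Ω = 30.33∠8.4° Ω.
Step 4 — Power factor: PF = cos(φ) = Re(Z)/|Z| = 30/30.328 = 0.9892.
Step 5 — Type: Im(Z) = 4.451 ⇒ lagging (phase φ = 8.4°).

PF = 0.9892 (lagging, φ = 8.4°)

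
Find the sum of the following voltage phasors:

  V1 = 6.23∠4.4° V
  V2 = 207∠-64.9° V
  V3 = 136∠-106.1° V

Step 1 — Convert each phasor to rectangular form:
  V1 = 6.23·(cos(4.4°) + j·sin(4.4°)) = 6.212 + j0.478 V
  V2 = 207·(cos(-64.9°) + j·sin(-64.9°)) = 87.81 - j187.5 V
  V3 = 136·(cos(-106.1°) + j·sin(-106.1°)) = -37.71 - j130.7 V
Step 2 — Sum components: V_total = 56.31 - j317.6 V.
Step 3 — Convert to polar: |V_total| = 322.6 V, ∠V_total = -79.9°.

V_total = 322.6∠-79.9° V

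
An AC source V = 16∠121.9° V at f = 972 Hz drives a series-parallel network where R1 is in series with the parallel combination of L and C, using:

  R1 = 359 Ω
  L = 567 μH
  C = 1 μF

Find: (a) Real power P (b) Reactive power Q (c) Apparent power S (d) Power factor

Step 1 — Angular frequency: ω = 2π·f = 2π·972 = 6107 rad/s.
Step 2 — Component impedances:
  R1: Z = R = 359 Ω
  L: Z = jωL = j·6107·0.000567 = 0 + j3.463 Ω
  C: Z = 1/(jωC) = -j/(ω·C) = 0 - j163.7 Ω
Step 3 — Parallel branch: L || C = 1/(1/L + 1/C) = 0 + j3.538 Ω.
Step 4 — Series with R1: Z_total = R1 + (L || C) = 359 + j3.538 Ω = 359∠0.6° Ω.
Step 5 — Source phasor: V = 16∠121.9° V = -8.455 + j13.58 V.
Step 6 — Current: I = V / Z = -0.02318 + j0.03807 A = 0.04457∠121.3° A.
Step 7 — Complex power: S = V·I* = 0.713 + j0.007026 VA.
Step 8 — Real power: P = Re(S) = 0.713 W.
Step 9 — Reactive power: Q = Im(S) = 0.007026 VAR.
Step 10 — Apparent power: |S| = 0.7131 VA.
Step 11 — Power factor: PF = P/|S| = 1 (lagging).

(a) P = 0.713 W  (b) Q = 0.007026 VAR  (c) S = 0.7131 VA  (d) PF = 1 (lagging)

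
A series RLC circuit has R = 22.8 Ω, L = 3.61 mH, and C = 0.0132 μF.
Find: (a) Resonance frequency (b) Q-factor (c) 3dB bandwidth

Step 1 — Resonance: ω₀ = 1/√(LC) = 1/√(0.00361·1.32e-08) = 1.449e+05 rad/s.
Step 2 — f₀ = ω₀/(2π) = 2.306e+04 Hz.
Step 3 — Series Q: Q = ω₀L/R = 1.449e+05·0.00361/22.8 = 22.94.
Step 4 — Bandwidth: Δω = ω₀/Q = 6316 rad/s; BW = Δω/(2π) = 1005 Hz.

(a) f₀ = 2.306e+04 Hz  (b) Q = 22.94  (c) BW = 1005 Hz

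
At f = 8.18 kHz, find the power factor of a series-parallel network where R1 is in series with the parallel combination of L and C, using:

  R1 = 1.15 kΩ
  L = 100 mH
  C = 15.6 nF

Step 1 — Angular frequency: ω = 2π·f = 2π·8180 = 5.14e+04 rad/s.
Step 2 — Component impedances:
  R1: Z = R = 1150 Ω
  L: Z = jωL = j·5.14e+04·0.1 = 0 + j5140 Ω
  C: Z = 1/(jωC) = -j/(ω·C) = 0 - j1247 Ω
Step 3 — Parallel branch: L || C = 1/(1/L + 1/C) = 0 - j1647 Ω.
Step 4 — Series with R1: Z_total = R1 + (L || C) = 1150 - j1647 Ω = 2009∠-55.1° Ω.
Step 5 — Power factor: PF = cos(φ) = Re(Z)/|Z| = 1150/2008.6 = 0.5725.
Step 6 — Type: Im(Z) = -1647 ⇒ leading (phase φ = -55.1°).

PF = 0.5725 (leading, φ = -55.1°)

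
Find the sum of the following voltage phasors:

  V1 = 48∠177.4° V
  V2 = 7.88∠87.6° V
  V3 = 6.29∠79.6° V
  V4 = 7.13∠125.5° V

Step 1 — Convert each phasor to rectangular form:
  V1 = 48·(cos(177.4°) + j·sin(177.4°)) = -47.95 + j2.177 V
  V2 = 7.88·(cos(87.6°) + j·sin(87.6°)) = 0.33 + j7.873 V
  V3 = 6.29·(cos(79.6°) + j·sin(79.6°)) = 1.135 + j6.187 V
  V4 = 7.13·(cos(125.5°) + j·sin(125.5°)) = -4.14 + j5.805 V
Step 2 — Sum components: V_total = -50.63 + j22.04 V.
Step 3 — Convert to polar: |V_total| = 55.22 V, ∠V_total = 156.5°.

V_total = 55.22∠156.5° V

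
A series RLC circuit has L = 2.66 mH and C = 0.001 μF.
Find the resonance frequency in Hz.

Step 1 — Resonance condition Im(Z)=0 gives ω₀ = 1/√(LC).
Step 2 — ω₀ = 1/√(0.00266·1e-09) = 6.131e+05 rad/s.
Step 3 — f₀ = ω₀/(2π) = 9.758e+04 Hz.

f₀ = 9.758e+04 Hz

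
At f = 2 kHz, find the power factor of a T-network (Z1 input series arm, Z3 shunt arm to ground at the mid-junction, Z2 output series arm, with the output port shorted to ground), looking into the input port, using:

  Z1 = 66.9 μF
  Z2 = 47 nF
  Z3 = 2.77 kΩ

Step 1 — Angular frequency: ω = 2π·f = 2π·2000 = 1.257e+04 rad/s.
Step 2 — Component impedances:
  Z1: Z = 1/(jωC) = -j/(ω·C) = 0 - j1.189 Ω
  Z2: Z = 1/(jωC) = -j/(ω·C) = 0 - j1693 Ω
  Z3: Z = R = 2770 Ω
Step 3 — With the output port shorted to ground, the output series arm Z2 runs from the junction to ground; the shunt arm Z3 also runs from the junction to ground. They appear in parallel: Z3 || Z2 = 753.4 - j1233 Ω.
Step 4 — Series with input arm Z1: Z_in = Z1 + (Z3 || Z2) = 753.4 - j1234 Ω = 1446∠-58.6° Ω.
Step 5 — Power factor: PF = cos(φ) = Re(Z)/|Z| = 753.424/1445.66 = 0.5212.
Step 6 — Type: Im(Z) = -1234 ⇒ leading (phase φ = -58.6°).

PF = 0.5212 (leading, φ = -58.6°)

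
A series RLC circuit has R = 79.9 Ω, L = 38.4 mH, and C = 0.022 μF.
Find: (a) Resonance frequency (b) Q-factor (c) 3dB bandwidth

Step 1 — Resonance: ω₀ = 1/√(LC) = 1/√(0.0384·2.2e-08) = 3.441e+04 rad/s.
Step 2 — f₀ = ω₀/(2π) = 5476 Hz.
Step 3 — Series Q: Q = ω₀L/R = 3.441e+04·0.0384/79.9 = 16.54.
Step 4 — Bandwidth: Δω = ω₀/Q = 2081 rad/s; BW = Δω/(2π) = 331.2 Hz.

(a) f₀ = 5476 Hz  (b) Q = 16.54  (c) BW = 331.2 Hz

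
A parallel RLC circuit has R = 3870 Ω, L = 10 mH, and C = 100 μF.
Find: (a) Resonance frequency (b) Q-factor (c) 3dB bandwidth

Step 1 — Resonance: ω₀ = 1/√(LC) = 1/√(0.01·0.0001) = 1000 rad/s.
Step 2 — f₀ = ω₀/(2π) = 159.2 Hz.
Step 3 — Parallel Q: Q = R/(ω₀L) = 3870/(1000·0.01) = 387.
Step 4 — Bandwidth: Δω = ω₀/Q = 2.584 rad/s; BW = Δω/(2π) = 0.4113 Hz.

(a) f₀ = 159.2 Hz  (b) Q = 387  (c) BW = 0.4113 Hz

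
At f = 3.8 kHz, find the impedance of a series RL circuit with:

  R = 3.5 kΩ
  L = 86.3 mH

Step 1 — Angular frequency: ω = 2π·f = 2π·3800 = 2.388e+04 rad/s.
Step 2 — Component impedances:
  R: Z = R = 3500 Ω
  L: Z = jωL = j·2.388e+04·0.0863 = 0 + j2061 Ω
Step 3 — Series combination: Z_total = R + L = 3500 + j2061 Ω = 4061∠30.5° Ω.

Z = 3500 + j2061 Ω = 4061∠30.5° Ω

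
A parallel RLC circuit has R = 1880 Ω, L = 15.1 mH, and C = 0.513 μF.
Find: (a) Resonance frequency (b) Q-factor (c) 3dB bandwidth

Step 1 — Resonance: ω₀ = 1/√(LC) = 1/√(0.0151·5.13e-07) = 1.136e+04 rad/s.
Step 2 — f₀ = ω₀/(2π) = 1808 Hz.
Step 3 — Parallel Q: Q = R/(ω₀L) = 1880/(1.136e+04·0.0151) = 10.96.
Step 4 — Bandwidth: Δω = ω₀/Q = 1037 rad/s; BW = Δω/(2π) = 165 Hz.

(a) f₀ = 1808 Hz  (b) Q = 10.96  (c) BW = 165 Hz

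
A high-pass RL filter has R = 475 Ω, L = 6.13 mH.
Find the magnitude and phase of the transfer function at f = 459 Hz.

Step 1 — Angular frequency: ω = 2π·459 = 2884 rad/s.
Step 2 — Transfer function: H(jω) = jωL/(R + jωL).
Step 3 — Numerator jωL = j·17.68; denominator R + jωL = 475 + j17.68.
Step 4 — H = 0.001383 + j0.03717.
Step 5 — Magnitude: |H| = 0.03719 (-28.6 dB); phase: φ = 87.9°.

|H| = 0.03719 (-28.6 dB), φ = 87.9°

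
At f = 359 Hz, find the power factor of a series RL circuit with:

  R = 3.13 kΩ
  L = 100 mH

Step 1 — Angular frequency: ω = 2π·f = 2π·359 = 2256 rad/s.
Step 2 — Component impedances:
  R: Z = R = 3130 Ω
  L: Z = jωL = j·2256·0.1 = 0 + j225.6 Ω
Step 3 — Series combination: Z_total = R + L = 3130 + j225.6 Ω = 3138∠4.1° Ω.
Step 4 — Power factor: PF = cos(φ) = Re(Z)/|Z| = 3130/3138.1 = 0.9974.
Step 5 — Type: Im(Z) = 225.6 ⇒ lagging (phase φ = 4.1°).

PF = 0.9974 (lagging, φ = 4.1°)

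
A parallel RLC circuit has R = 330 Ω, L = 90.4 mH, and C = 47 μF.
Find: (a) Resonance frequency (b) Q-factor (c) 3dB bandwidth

Step 1 — Resonance: ω₀ = 1/√(LC) = 1/√(0.0904·4.7e-05) = 485.1 rad/s.
Step 2 — f₀ = ω₀/(2π) = 77.21 Hz.
Step 3 — Parallel Q: Q = R/(ω₀L) = 330/(485.1·0.0904) = 7.525.
Step 4 — Bandwidth: Δω = ω₀/Q = 64.47 rad/s; BW = Δω/(2π) = 10.26 Hz.

(a) f₀ = 77.21 Hz  (b) Q = 7.525  (c) BW = 10.26 Hz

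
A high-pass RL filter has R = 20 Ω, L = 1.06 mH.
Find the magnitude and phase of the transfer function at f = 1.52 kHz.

Step 1 — Angular frequency: ω = 2π·1520 = 9550 rad/s.
Step 2 — Transfer function: H(jω) = jωL/(R + jωL).
Step 3 — Numerator jωL = j·10.12; denominator R + jωL = 20 + j10.12.
Step 4 — H = 0.204 + j0.4029.
Step 5 — Magnitude: |H| = 0.4516 (-6.9 dB); phase: φ = 63.2°.

|H| = 0.4516 (-6.9 dB), φ = 63.2°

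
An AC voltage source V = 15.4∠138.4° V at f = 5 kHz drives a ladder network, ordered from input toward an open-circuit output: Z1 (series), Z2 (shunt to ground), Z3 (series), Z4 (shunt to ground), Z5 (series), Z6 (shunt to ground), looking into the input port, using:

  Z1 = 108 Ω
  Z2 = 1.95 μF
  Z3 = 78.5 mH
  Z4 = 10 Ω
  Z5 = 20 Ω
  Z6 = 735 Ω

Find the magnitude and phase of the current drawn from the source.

Step 1 — Angular frequency: ω = 2π·f = 2π·5000 = 3.142e+04 rad/s.
Step 2 — Component impedances:
  Z1: Z = R = 108 Ω
  Z2: Z = 1/(jωC) = -j/(ω·C) = 0 - j16.32 Ω
  Z3: Z = jωL = j·3.142e+04·0.0785 = 0 + j2466 Ω
  Z4: Z = R = 10 Ω
  Z5: Z = R = 20 Ω
  Z6: Z = R = 735 Ω
Step 3 — Ladder network (open output): work backward from the far end, alternating series and parallel combinations. Z_in = 108 - j16.43 Ω = 109.2∠-8.7° Ω.
Step 4 — Source phasor: V = 15.4∠138.4° V = -11.52 + j10.22 V.
Step 5 — Ohm's law: I = V / Z_total = (-11.52 + j10.22) / (108 - j16.43) = -0.1183 + j0.07667 A.
Step 6 — Convert to polar: |I| = 0.141 A, ∠I = 147.1°.

I = 0.141∠147.1° A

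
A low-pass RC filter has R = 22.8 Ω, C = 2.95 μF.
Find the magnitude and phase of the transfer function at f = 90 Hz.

Step 1 — Angular frequency: ω = 2π·90 = 565.5 rad/s.
Step 2 — Transfer function: H(jω) = 1/(1 + jωRC).
Step 3 — Denominator: 1 + jωRC = 1 + j·565.5·22.8·2.95e-06 = 1 + j0.03803.
Step 4 — H = 0.9986 - j0.03798.
Step 5 — Magnitude: |H| = 0.9993 (-0.0 dB); phase: φ = -2.2°.

|H| = 0.9993 (-0.0 dB), φ = -2.2°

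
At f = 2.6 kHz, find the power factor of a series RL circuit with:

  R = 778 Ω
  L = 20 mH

Step 1 — Angular frequency: ω = 2π·f = 2π·2600 = 1.634e+04 rad/s.
Step 2 — Component impedances:
  R: Z = R = 778 Ω
  L: Z = jωL = j·1.634e+04·0.02 = 0 + j326.7 Ω
Step 3 — Series combination: Z_total = R + L = 778 + j326.7 Ω = 843.8∠22.8° Ω.
Step 4 — Power factor: PF = cos(φ) = Re(Z)/|Z| = 778/843.8 = 0.922.
Step 5 — Type: Im(Z) = 326.7 ⇒ lagging (phase φ = 22.8°).

PF = 0.922 (lagging, φ = 22.8°)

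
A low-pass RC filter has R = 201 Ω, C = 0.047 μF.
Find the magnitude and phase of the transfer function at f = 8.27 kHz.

Step 1 — Angular frequency: ω = 2π·8270 = 5.196e+04 rad/s.
Step 2 — Transfer function: H(jω) = 1/(1 + jωRC).
Step 3 — Denominator: 1 + jωRC = 1 + j·5.196e+04·201·4.7e-08 = 1 + j0.4909.
Step 4 — H = 0.8058 - j0.3956.
Step 5 — Magnitude: |H| = 0.8977 (-0.9 dB); phase: φ = -26.1°.

|H| = 0.8977 (-0.9 dB), φ = -26.1°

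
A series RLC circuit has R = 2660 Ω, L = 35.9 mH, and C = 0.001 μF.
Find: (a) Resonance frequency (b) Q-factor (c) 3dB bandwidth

Step 1 — Resonance: ω₀ = 1/√(LC) = 1/√(0.0359·1e-09) = 1.669e+05 rad/s.
Step 2 — f₀ = ω₀/(2π) = 2.656e+04 Hz.
Step 3 — Series Q: Q = ω₀L/R = 1.669e+05·0.0359/2660 = 2.253.
Step 4 — Bandwidth: Δω = ω₀/Q = 7.409e+04 rad/s; BW = Δω/(2π) = 1.179e+04 Hz.

(a) f₀ = 2.656e+04 Hz  (b) Q = 2.253  (c) BW = 1.179e+04 Hz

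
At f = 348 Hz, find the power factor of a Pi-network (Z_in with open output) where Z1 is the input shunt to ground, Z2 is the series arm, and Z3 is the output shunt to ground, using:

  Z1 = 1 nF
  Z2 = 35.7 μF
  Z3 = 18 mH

Step 1 — Angular frequency: ω = 2π·f = 2π·348 = 2187 rad/s.
Step 2 — Component impedances:
  Z1: Z = 1/(jωC) = -j/(ω·C) = 0 - j4.573e+05 Ω
  Z2: Z = 1/(jωC) = -j/(ω·C) = 0 - j12.81 Ω
  Z3: Z = jωL = j·2187·0.018 = 0 + j39.36 Ω
Step 3 — With open output, the series arm Z2 and the output shunt Z3 appear in series to ground: Z2 + Z3 = 0 + j26.55 Ω.
Step 4 — Parallel with input shunt Z1: Z_in = Z1 || (Z2 + Z3) = 0 + j26.55 Ω = 26.55∠90.0° Ω.
Step 5 — Power factor: PF = cos(φ) = Re(Z)/|Z| = -0/26.55 = -0.
Step 6 — Type: Im(Z) = 26.55 ⇒ lagging (phase φ = 90.0°).

PF = -0 (lagging, φ = 90.0°)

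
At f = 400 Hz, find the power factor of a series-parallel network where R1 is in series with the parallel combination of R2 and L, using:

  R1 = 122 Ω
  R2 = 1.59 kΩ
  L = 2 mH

Step 1 — Angular frequency: ω = 2π·f = 2π·400 = 2513 rad/s.
Step 2 — Component impedances:
  R1: Z = R = 122 Ω
  R2: Z = R = 1590 Ω
  L: Z = jωL = j·2513·0.002 = 0 + j5.027 Ω
Step 3 — Parallel branch: R2 || L = 1/(1/R2 + 1/L) = 0.01589 + j5.026 Ω.
Step 4 — Series with R1: Z_total = R1 + (R2 || L) = 122 + j5.026 Ω = 122.1∠2.4° Ω.
Step 5 — Power factor: PF = cos(φ) = Re(Z)/|Z| = 122/122.1 = 0.9992.
Step 6 — Type: Im(Z) = 5.026 ⇒ lagging (phase φ = 2.4°).

PF = 0.9992 (lagging, φ = 2.4°)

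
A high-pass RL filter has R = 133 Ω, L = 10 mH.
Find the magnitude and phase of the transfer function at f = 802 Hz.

Step 1 — Angular frequency: ω = 2π·802 = 5039 rad/s.
Step 2 — Transfer function: H(jω) = jωL/(R + jωL).
Step 3 — Numerator jωL = j·50.39; denominator R + jωL = 133 + j50.39.
Step 4 — H = 0.1255 + j0.3313.
Step 5 — Magnitude: |H| = 0.3543 (-9.0 dB); phase: φ = 69.2°.

|H| = 0.3543 (-9.0 dB), φ = 69.2°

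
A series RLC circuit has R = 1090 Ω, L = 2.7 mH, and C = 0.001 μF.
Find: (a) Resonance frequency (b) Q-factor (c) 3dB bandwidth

Step 1 — Resonance condition Im(Z)=0 gives ω₀ = 1/√(LC).
Step 2 — ω₀ = 1/√(0.0027·1e-09) = 6.086e+05 rad/s.
Step 3 — f₀ = ω₀/(2π) = 9.686e+04 Hz.
Step 4 — Series Q: Q = ω₀L/R = 6.086e+05·0.0027/1090 = 1.507.
Step 5 — 3dB bandwidth: Δω = ω₀/Q = 4.037e+05 rad/s; BW = Δω/(2π) = 6.425e+04 Hz.

(a) f₀ = 9.686e+04 Hz  (b) Q = 1.507  (c) BW = 6.425e+04 Hz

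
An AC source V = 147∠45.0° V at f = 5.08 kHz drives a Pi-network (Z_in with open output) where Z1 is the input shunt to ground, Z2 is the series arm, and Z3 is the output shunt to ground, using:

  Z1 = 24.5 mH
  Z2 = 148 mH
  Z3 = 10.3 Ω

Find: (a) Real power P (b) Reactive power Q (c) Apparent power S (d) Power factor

Step 1 — Angular frequency: ω = 2π·f = 2π·5080 = 3.192e+04 rad/s.
Step 2 — Component impedances:
  Z1: Z = jωL = j·3.192e+04·0.0245 = 0 + j782 Ω
  Z2: Z = jωL = j·3.192e+04·0.148 = 0 + j4724 Ω
  Z3: Z = R = 10.3 Ω
Step 3 — With open output, the series arm Z2 and the output shunt Z3 appear in series to ground: Z2 + Z3 = 10.3 + j4724 Ω.
Step 4 — Parallel with input shunt Z1: Z_in = Z1 || (Z2 + Z3) = 0.2078 + j670.9 Ω = 670.9∠90.0° Ω.
Step 5 — Source phasor: V = 147∠45.0° V = 103.9 + j103.9 V.
Step 6 — Current: I = V / Z = 0.155 - j0.1549 A = 0.2191∠-45.0° A.
Step 7 — Complex power: S = V·I* = 0.009974 + j32.21 VA.
Step 8 — Real power: P = Re(S) = 0.009974 W.
Step 9 — Reactive power: Q = Im(S) = 32.21 VAR.
Step 10 — Apparent power: |S| = 32.21 VA.
Step 11 — Power factor: PF = P/|S| = 0.0003097 (lagging).

(a) P = 0.009974 W  (b) Q = 32.21 VAR  (c) S = 32.21 VA  (d) PF = 0.0003097 (lagging)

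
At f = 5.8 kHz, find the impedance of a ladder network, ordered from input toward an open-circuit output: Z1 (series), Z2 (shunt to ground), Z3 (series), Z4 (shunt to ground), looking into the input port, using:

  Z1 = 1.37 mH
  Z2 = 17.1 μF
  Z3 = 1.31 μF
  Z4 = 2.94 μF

Step 1 — Angular frequency: ω = 2π·f = 2π·5800 = 3.644e+04 rad/s.
Step 2 — Component impedances:
  Z1: Z = jωL = j·3.644e+04·0.00137 = 0 + j49.93 Ω
  Z2: Z = 1/(jωC) = -j/(ω·C) = 0 - j1.605 Ω
  Z3: Z = 1/(jωC) = -j/(ω·C) = 0 - j20.95 Ω
  Z4: Z = 1/(jωC) = -j/(ω·C) = 0 - j9.334 Ω
Step 3 — Ladder network (open output): work backward from the far end, alternating series and parallel combinations. Z_in = 0 + j48.4 Ω = 48.4∠90.0° Ω.

Z = 0 + j48.4 Ω = 48.4∠90.0° Ω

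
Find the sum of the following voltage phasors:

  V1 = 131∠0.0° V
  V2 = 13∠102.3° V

Step 1 — Convert each phasor to rectangular form:
  V1 = 131·(cos(0.0°) + j·sin(0.0°)) = 131 V
  V2 = 13·(cos(102.3°) + j·sin(102.3°)) = -2.769 + j12.7 V
Step 2 — Sum components: V_total = 128.2 + j12.7 V.
Step 3 — Convert to polar: |V_total| = 128.9 V, ∠V_total = 5.7°.

V_total = 128.9∠5.7° V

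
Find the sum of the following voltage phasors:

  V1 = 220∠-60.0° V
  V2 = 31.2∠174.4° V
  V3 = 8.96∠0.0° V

Step 1 — Convert each phasor to rectangular form:
  V1 = 220·(cos(-60.0°) + j·sin(-60.0°)) = 110 - j190.5 V
  V2 = 31.2·(cos(174.4°) + j·sin(174.4°)) = -31.05 + j3.045 V
  V3 = 8.96·(cos(0.0°) + j·sin(0.0°)) = 8.96 V
Step 2 — Sum components: V_total = 87.91 - j187.5 V.
Step 3 — Convert to polar: |V_total| = 207.1 V, ∠V_total = -64.9°.

V_total = 207.1∠-64.9° V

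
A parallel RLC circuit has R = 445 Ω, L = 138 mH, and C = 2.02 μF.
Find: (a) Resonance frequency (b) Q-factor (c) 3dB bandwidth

Step 1 — Resonance: ω₀ = 1/√(LC) = 1/√(0.138·2.02e-06) = 1894 rad/s.
Step 2 — f₀ = ω₀/(2π) = 301.4 Hz.
Step 3 — Parallel Q: Q = R/(ω₀L) = 445/(1894·0.138) = 1.703.
Step 4 — Bandwidth: Δω = ω₀/Q = 1112 rad/s; BW = Δω/(2π) = 177.1 Hz.

(a) f₀ = 301.4 Hz  (b) Q = 1.703  (c) BW = 177.1 Hz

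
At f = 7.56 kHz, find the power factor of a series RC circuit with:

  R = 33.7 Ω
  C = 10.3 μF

Step 1 — Angular frequency: ω = 2π·f = 2π·7560 = 4.75e+04 rad/s.
Step 2 — Component impedances:
  R: Z = R = 33.7 Ω
  C: Z = 1/(jωC) = -j/(ω·C) = 0 - j2.044 Ω
Step 3 — Series combination: Z_total = R + C = 33.7 - j2.044 Ω = 33.76∠-3.5° Ω.
Step 4 — Power factor: PF = cos(φ) = Re(Z)/|Z| = 33.7/33.76 = 0.9982.
Step 5 — Type: Im(Z) = -2.044 ⇒ leading (phase φ = -3.5°).

PF = 0.9982 (leading, φ = -3.5°)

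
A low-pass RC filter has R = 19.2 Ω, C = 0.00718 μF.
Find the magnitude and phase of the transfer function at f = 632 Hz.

Step 1 — Angular frequency: ω = 2π·632 = 3971 rad/s.
Step 2 — Transfer function: H(jω) = 1/(1 + jωRC).
Step 3 — Denominator: 1 + jωRC = 1 + j·3971·19.2·7.18e-09 = 1 + j0.0005474.
Step 4 — H = 1 - j0.0005474.
Step 5 — Magnitude: |H| = 1 (-0.0 dB); phase: φ = -0.0°.

|H| = 1 (-0.0 dB), φ = -0.0°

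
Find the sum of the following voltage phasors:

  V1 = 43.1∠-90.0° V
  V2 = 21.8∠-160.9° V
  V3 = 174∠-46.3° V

Step 1 — Convert each phasor to rectangular form:
  V1 = 43.1·(cos(-90.0°) + j·sin(-90.0°)) = 0 - j43.1 V
  V2 = 21.8·(cos(-160.9°) + j·sin(-160.9°)) = -20.6 - j7.133 V
  V3 = 174·(cos(-46.3°) + j·sin(-46.3°)) = 120.2 - j125.8 V
Step 2 — Sum components: V_total = 99.61 - j176 V.
Step 3 — Convert to polar: |V_total| = 202.3 V, ∠V_total = -60.5°.

V_total = 202.3∠-60.5° V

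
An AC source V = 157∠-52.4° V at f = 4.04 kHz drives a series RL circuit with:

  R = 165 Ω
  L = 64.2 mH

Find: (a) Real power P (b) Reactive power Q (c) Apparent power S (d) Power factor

Step 1 — Angular frequency: ω = 2π·f = 2π·4040 = 2.538e+04 rad/s.
Step 2 — Component impedances:
  R: Z = R = 165 Ω
  L: Z = jωL = j·2.538e+04·0.0642 = 0 + j1630 Ω
Step 3 — Series combination: Z_total = R + L = 165 + j1630 Ω = 1638∠84.2° Ω.
Step 4 — Source phasor: V = 157∠-52.4° V = 95.79 - j124.4 V.
Step 5 — Current: I = V / Z = -0.06966 - j0.06583 A = 0.09585∠-136.6° A.
Step 6 — Complex power: S = V·I* = 1.516 + j14.97 VA.
Step 7 — Real power: P = Re(S) = 1.516 W.
Step 8 — Reactive power: Q = Im(S) = 14.97 VAR.
Step 9 — Apparent power: |S| = 15.05 VA.
Step 10 — Power factor: PF = P/|S| = 0.1007 (lagging).

(a) P = 1.516 W  (b) Q = 14.97 VAR  (c) S = 15.05 VA  (d) PF = 0.1007 (lagging)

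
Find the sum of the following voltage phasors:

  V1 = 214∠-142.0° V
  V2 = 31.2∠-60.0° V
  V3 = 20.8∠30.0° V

Step 1 — Convert each phasor to rectangular form:
  V1 = 214·(cos(-142.0°) + j·sin(-142.0°)) = -168.6 - j131.8 V
  V2 = 31.2·(cos(-60.0°) + j·sin(-60.0°)) = 15.6 - j27.02 V
  V3 = 20.8·(cos(30.0°) + j·sin(30.0°)) = 18.01 + j10.4 V
Step 2 — Sum components: V_total = -135 - j148.4 V.
Step 3 — Convert to polar: |V_total| = 200.6 V, ∠V_total = -132.3°.

V_total = 200.6∠-132.3° V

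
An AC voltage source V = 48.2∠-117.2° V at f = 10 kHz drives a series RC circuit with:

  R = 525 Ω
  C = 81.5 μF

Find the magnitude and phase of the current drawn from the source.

Step 1 — Angular frequency: ω = 2π·f = 2π·1e+04 = 6.283e+04 rad/s.
Step 2 — Component impedances:
  R: Z = R = 525 Ω
  C: Z = 1/(jωC) = -j/(ω·C) = 0 - j0.1953 Ω
Step 3 — Series combination: Z_total = R + C = 525 - j0.1953 Ω = 525∠-0.0° Ω.
Step 4 — Source phasor: V = 48.2∠-117.2° V = -22.03 - j42.87 V.
Step 5 — Ohm's law: I = V / Z_total = (-22.03 - j42.87) / (525 - j0.1953) = -0.04194 - j0.08167 A.
Step 6 — Convert to polar: |I| = 0.09181 A, ∠I = -117.2°.

I = 0.09181∠-117.2° A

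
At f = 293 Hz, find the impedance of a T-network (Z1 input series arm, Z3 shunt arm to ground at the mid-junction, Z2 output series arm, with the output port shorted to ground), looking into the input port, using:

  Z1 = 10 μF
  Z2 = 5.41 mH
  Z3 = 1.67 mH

Step 1 — Angular frequency: ω = 2π·f = 2π·293 = 1841 rad/s.
Step 2 — Component impedances:
  Z1: Z = 1/(jωC) = -j/(ω·C) = 0 - j54.32 Ω
  Z2: Z = jωL = j·1841·0.00541 = 0 + j9.96 Ω
  Z3: Z = jωL = j·1841·0.00167 = 0 + j3.074 Ω
Step 3 — With the output port shorted to ground, the output series arm Z2 runs from the junction to ground; the shunt arm Z3 also runs from the junction to ground. They appear in parallel: Z3 || Z2 = 0 + j2.349 Ω.
Step 4 — Series with input arm Z1: Z_in = Z1 + (Z3 || Z2) = 0 - j51.97 Ω = 51.97∠-90.0° Ω.

Z = 0 - j51.97 Ω = 51.97∠-90.0° Ω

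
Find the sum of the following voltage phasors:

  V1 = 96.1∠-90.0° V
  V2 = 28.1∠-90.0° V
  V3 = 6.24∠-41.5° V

Step 1 — Convert each phasor to rectangular form:
  V1 = 96.1·(cos(-90.0°) + j·sin(-90.0°)) = 0 - j96.1 V
  V2 = 28.1·(cos(-90.0°) + j·sin(-90.0°)) = 0 - j28.1 V
  V3 = 6.24·(cos(-41.5°) + j·sin(-41.5°)) = 4.673 - j4.135 V
Step 2 — Sum components: V_total = 4.673 - j128.3 V.
Step 3 — Convert to polar: |V_total| = 128.4 V, ∠V_total = -87.9°.

V_total = 128.4∠-87.9° V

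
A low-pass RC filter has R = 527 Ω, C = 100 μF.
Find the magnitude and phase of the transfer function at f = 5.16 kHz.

Step 1 — Angular frequency: ω = 2π·5160 = 3.242e+04 rad/s.
Step 2 — Transfer function: H(jω) = 1/(1 + jωRC).
Step 3 — Denominator: 1 + jωRC = 1 + j·3.242e+04·527·0.0001 = 1 + j1709.
Step 4 — H = 3.425e-07 - j0.0005853.
Step 5 — Magnitude: |H| = 0.0005853 (-64.7 dB); phase: φ = -90.0°.

|H| = 0.0005853 (-64.7 dB), φ = -90.0°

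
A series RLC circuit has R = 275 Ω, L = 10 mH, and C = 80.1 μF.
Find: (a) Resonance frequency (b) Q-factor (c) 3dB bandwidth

Step 1 — Resonance: ω₀ = 1/√(LC) = 1/√(0.01·8.01e-05) = 1117 rad/s.
Step 2 — f₀ = ω₀/(2π) = 177.8 Hz.
Step 3 — Series Q: Q = ω₀L/R = 1117·0.01/275 = 0.04063.
Step 4 — Bandwidth: Δω = ω₀/Q = 2.75e+04 rad/s; BW = Δω/(2π) = 4377 Hz.

(a) f₀ = 177.8 Hz  (b) Q = 0.04063  (c) BW = 4377 Hz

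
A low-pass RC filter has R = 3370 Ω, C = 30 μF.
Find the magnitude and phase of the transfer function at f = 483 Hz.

Step 1 — Angular frequency: ω = 2π·483 = 3035 rad/s.
Step 2 — Transfer function: H(jω) = 1/(1 + jωRC).
Step 3 — Denominator: 1 + jωRC = 1 + j·3035·3370·3e-05 = 1 + j306.8.
Step 4 — H = 1.062e-05 - j0.003259.
Step 5 — Magnitude: |H| = 0.003259 (-49.7 dB); phase: φ = -89.8°.

|H| = 0.003259 (-49.7 dB), φ = -89.8°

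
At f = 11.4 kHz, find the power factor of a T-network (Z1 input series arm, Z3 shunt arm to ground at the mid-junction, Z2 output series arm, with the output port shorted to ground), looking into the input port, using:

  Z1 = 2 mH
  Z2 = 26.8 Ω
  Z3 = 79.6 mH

Step 1 — Angular frequency: ω = 2π·f = 2π·1.14e+04 = 7.163e+04 rad/s.
Step 2 — Component impedances:
  Z1: Z = jωL = j·7.163e+04·0.002 = 0 + j143.3 Ω
  Z2: Z = R = 26.8 Ω
  Z3: Z = jωL = j·7.163e+04·0.0796 = 0 + j5702 Ω
Step 3 — With the output port shorted to ground, the output series arm Z2 runs from the junction to ground; the shunt arm Z3 also runs from the junction to ground. They appear in parallel: Z3 || Z2 = 26.8 + j0.126 Ω.
Step 4 — Series with input arm Z1: Z_in = Z1 + (Z3 || Z2) = 26.8 + j143.4 Ω = 145.9∠79.4° Ω.
Step 5 — Power factor: PF = cos(φ) = Re(Z)/|Z| = 26.8/145.9 = 0.1837.
Step 6 — Type: Im(Z) = 143.4 ⇒ lagging (phase φ = 79.4°).

PF = 0.1837 (lagging, φ = 79.4°)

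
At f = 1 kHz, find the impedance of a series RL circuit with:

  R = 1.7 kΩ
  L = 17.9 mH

Step 1 — Angular frequency: ω = 2π·f = 2π·1000 = 6283 rad/s.
Step 2 — Component impedances:
  R: Z = R = 1700 Ω
  L: Z = jωL = j·6283·0.0179 = 0 + j112.5 Ω
Step 3 — Series combination: Z_total = R + L = 1700 + j112.5 Ω = 1704∠3.8° Ω.

Z = 1700 + j112.5 Ω = 1704∠3.8° Ω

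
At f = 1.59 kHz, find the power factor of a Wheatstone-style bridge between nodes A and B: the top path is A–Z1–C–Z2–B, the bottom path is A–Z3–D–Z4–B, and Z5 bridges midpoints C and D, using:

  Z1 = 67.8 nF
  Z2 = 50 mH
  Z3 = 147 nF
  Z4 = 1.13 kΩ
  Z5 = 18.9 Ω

Step 1 — Angular frequency: ω = 2π·f = 2π·1590 = 9990 rad/s.
Step 2 — Component impedances:
  Z1: Z = 1/(jωC) = -j/(ω·C) = 0 - j1476 Ω
  Z2: Z = jωL = j·9990·0.05 = 0 + j499.5 Ω
  Z3: Z = 1/(jωC) = -j/(ω·C) = 0 - j680.9 Ω
  Z4: Z = R = 1130 Ω
  Z5: Z = R = 18.9 Ω
Step 3 — Bridge requires nodal analysis (the Z5 bridge couples midpoints C and D, so the two paths cannot be reduced to a simple series/parallel combination). Setting node B to ground and injecting 1 A at node A, the 3-node admittance system at A, C, D solves to V_A = Z_AB = 187.2 - j55.33 Ω = 195.2∠-16.5° Ω.
Step 4 — Power factor: PF = cos(φ) = Re(Z)/|Z| = 187.2/195.2 = 0.959.
Step 5 — Type: Im(Z) = -55.33 ⇒ leading (phase φ = -16.5°).

PF = 0.959 (leading, φ = -16.5°)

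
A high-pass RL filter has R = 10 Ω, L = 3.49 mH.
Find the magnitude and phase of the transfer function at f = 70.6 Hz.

Step 1 — Angular frequency: ω = 2π·70.6 = 443.6 rad/s.
Step 2 — Transfer function: H(jω) = jωL/(R + jωL).
Step 3 — Numerator jωL = j·1.548; denominator R + jωL = 10 + j1.548.
Step 4 — H = 0.02341 + j0.1512.
Step 5 — Magnitude: |H| = 0.153 (-16.3 dB); phase: φ = 81.2°.

|H| = 0.153 (-16.3 dB), φ = 81.2°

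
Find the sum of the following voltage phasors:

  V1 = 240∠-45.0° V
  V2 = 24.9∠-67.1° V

Step 1 — Convert each phasor to rectangular form:
  V1 = 240·(cos(-45.0°) + j·sin(-45.0°)) = 169.7 - j169.7 V
  V2 = 24.9·(cos(-67.1°) + j·sin(-67.1°)) = 9.689 - j22.94 V
Step 2 — Sum components: V_total = 179.4 - j192.6 V.
Step 3 — Convert to polar: |V_total| = 263.2 V, ∠V_total = -47.0°.

V_total = 263.2∠-47.0° V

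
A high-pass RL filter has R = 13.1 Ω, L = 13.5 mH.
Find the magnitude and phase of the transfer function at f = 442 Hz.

Step 1 — Angular frequency: ω = 2π·442 = 2777 rad/s.
Step 2 — Transfer function: H(jω) = jωL/(R + jωL).
Step 3 — Numerator jωL = j·37.49; denominator R + jωL = 13.1 + j37.49.
Step 4 — H = 0.8912 + j0.3114.
Step 5 — Magnitude: |H| = 0.944 (-0.5 dB); phase: φ = 19.3°.

|H| = 0.944 (-0.5 dB), φ = 19.3°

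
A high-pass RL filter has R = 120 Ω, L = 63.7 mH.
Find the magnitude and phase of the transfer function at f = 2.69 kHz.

Step 1 — Angular frequency: ω = 2π·2690 = 1.69e+04 rad/s.
Step 2 — Transfer function: H(jω) = jωL/(R + jωL).
Step 3 — Numerator jωL = j·1077; denominator R + jωL = 120 + j1077.
Step 4 — H = 0.9877 + j0.1101.
Step 5 — Magnitude: |H| = 0.9938 (-0.1 dB); phase: φ = 6.4°.

|H| = 0.9938 (-0.1 dB), φ = 6.4°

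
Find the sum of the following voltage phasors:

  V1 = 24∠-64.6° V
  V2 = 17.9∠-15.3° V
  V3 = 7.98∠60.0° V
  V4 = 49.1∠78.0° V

Step 1 — Convert each phasor to rectangular form:
  V1 = 24·(cos(-64.6°) + j·sin(-64.6°)) = 10.29 - j21.68 V
  V2 = 17.9·(cos(-15.3°) + j·sin(-15.3°)) = 17.27 - j4.723 V
  V3 = 7.98·(cos(60.0°) + j·sin(60.0°)) = 3.99 + j6.911 V
  V4 = 49.1·(cos(78.0°) + j·sin(78.0°)) = 10.21 + j48.03 V
Step 2 — Sum components: V_total = 41.76 + j28.53 V.
Step 3 — Convert to polar: |V_total| = 50.58 V, ∠V_total = 34.3°.

V_total = 50.58∠34.3° V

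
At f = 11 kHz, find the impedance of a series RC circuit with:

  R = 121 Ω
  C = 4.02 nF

Step 1 — Angular frequency: ω = 2π·f = 2π·1.1e+04 = 6.912e+04 rad/s.
Step 2 — Component impedances:
  R: Z = R = 121 Ω
  C: Z = 1/(jωC) = -j/(ω·C) = 0 - j3599 Ω
Step 3 — Series combination: Z_total = R + C = 121 - j3599 Ω = 3601∠-88.1° Ω.

Z = 121 - j3599 Ω = 3601∠-88.1° Ω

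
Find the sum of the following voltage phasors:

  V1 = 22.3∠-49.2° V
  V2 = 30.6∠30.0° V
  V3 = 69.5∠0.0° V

Step 1 — Convert each phasor to rectangular form:
  V1 = 22.3·(cos(-49.2°) + j·sin(-49.2°)) = 14.57 - j16.88 V
  V2 = 30.6·(cos(30.0°) + j·sin(30.0°)) = 26.5 + j15.3 V
  V3 = 69.5·(cos(0.0°) + j·sin(0.0°)) = 69.5 V
Step 2 — Sum components: V_total = 110.6 - j1.581 V.
Step 3 — Convert to polar: |V_total| = 110.6 V, ∠V_total = -0.8°.

V_total = 110.6∠-0.8° V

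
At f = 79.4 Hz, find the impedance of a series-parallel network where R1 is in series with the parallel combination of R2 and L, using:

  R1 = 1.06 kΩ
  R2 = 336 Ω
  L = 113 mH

Step 1 — Angular frequency: ω = 2π·f = 2π·79.4 = 498.9 rad/s.
Step 2 — Component impedances:
  R1: Z = R = 1060 Ω
  R2: Z = R = 336 Ω
  L: Z = jωL = j·498.9·0.113 = 0 + j56.37 Ω
Step 3 — Parallel branch: R2 || L = 1/(1/R2 + 1/L) = 9.199 + j54.83 Ω.
Step 4 — Series with R1: Z_total = R1 + (R2 || L) = 1069 + j54.83 Ω = 1071∠2.9° Ω.

Z = 1069 + j54.83 Ω = 1071∠2.9° Ω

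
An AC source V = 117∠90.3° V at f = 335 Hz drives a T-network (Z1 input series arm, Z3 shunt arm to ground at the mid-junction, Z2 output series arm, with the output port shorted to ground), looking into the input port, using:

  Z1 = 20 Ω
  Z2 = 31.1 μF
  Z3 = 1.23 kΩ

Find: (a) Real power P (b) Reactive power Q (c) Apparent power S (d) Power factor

Step 1 — Angular frequency: ω = 2π·f = 2π·335 = 2105 rad/s.
Step 2 — Component impedances:
  Z1: Z = R = 20 Ω
  Z2: Z = 1/(jωC) = -j/(ω·C) = 0 - j15.28 Ω
  Z3: Z = R = 1230 Ω
Step 3 — With the output port shorted to ground, the output series arm Z2 runs from the junction to ground; the shunt arm Z3 also runs from the junction to ground. They appear in parallel: Z3 || Z2 = 0.1897 - j15.27 Ω.
Step 4 — Series with input arm Z1: Z_in = Z1 + (Z3 || Z2) = 20.19 - j15.27 Ω = 25.32∠-37.1° Ω.
Step 5 — Source phasor: V = 117∠90.3° V = -0.6126 + j117 V.
Step 6 — Current: I = V / Z = -2.808 + j3.671 A = 4.622∠127.4° A.
Step 7 — Complex power: S = V·I* = 431.2 - j326.2 VA.
Step 8 — Real power: P = Re(S) = 431.2 W.
Step 9 — Reactive power: Q = Im(S) = -326.2 VAR.
Step 10 — Apparent power: |S| = 540.7 VA.
Step 11 — Power factor: PF = P/|S| = 0.7975 (leading).

(a) P = 431.2 W  (b) Q = -326.2 VAR  (c) S = 540.7 VA  (d) PF = 0.7975 (leading)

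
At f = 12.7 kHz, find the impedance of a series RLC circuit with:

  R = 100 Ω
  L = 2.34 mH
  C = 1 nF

Step 1 — Angular frequency: ω = 2π·f = 2π·1.27e+04 = 7.98e+04 rad/s.
Step 2 — Component impedances:
  R: Z = R = 100 Ω
  L: Z = jωL = j·7.98e+04·0.00234 = 0 + j186.7 Ω
  C: Z = 1/(jωC) = -j/(ω·C) = 0 - j1.253e+04 Ω
Step 3 — Series combination: Z_total = R + L + C = 100 - j1.235e+04 Ω = 1.235e+04∠-89.5° Ω.

Z = 100 - j1.235e+04 Ω = 1.235e+04∠-89.5° Ω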